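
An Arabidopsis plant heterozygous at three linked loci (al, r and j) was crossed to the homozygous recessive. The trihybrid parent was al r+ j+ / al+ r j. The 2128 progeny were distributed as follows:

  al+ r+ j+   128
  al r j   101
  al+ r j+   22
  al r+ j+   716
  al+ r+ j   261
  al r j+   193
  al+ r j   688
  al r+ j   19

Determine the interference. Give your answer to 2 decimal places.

0.35

The two rarest classes, al r+ j and al+ r j+, are the double crossovers. Comparing them with the parentals, only the j allele has switched, so j is the middle locus and the order is al – j – r.
al–j: (229 + 41)/2128 = 0.1269; j–r: (454 + 41)/2128 = 0.2326.
Expected DCO frequency = 0.1269 × 0.2326 ≈ 0.02952; observed = 41/2128 ≈ 0.01927.
Coefficient of coincidence = 0.01927/0.02952 ≈ 0.65; interference = 1 − 0.65 = 0.35.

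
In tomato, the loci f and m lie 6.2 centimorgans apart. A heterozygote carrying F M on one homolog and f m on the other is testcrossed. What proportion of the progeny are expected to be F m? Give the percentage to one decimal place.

3.1%

A map distance of 6.2 centimorgans corresponds to a recombination frequency of 0.062.
The F1 is F M / f m, so F m is a recombinant gamete class with expected frequency r/2 = 0.062/2 = 0.0310.
That is 0.0310 = 3.1% of the progeny.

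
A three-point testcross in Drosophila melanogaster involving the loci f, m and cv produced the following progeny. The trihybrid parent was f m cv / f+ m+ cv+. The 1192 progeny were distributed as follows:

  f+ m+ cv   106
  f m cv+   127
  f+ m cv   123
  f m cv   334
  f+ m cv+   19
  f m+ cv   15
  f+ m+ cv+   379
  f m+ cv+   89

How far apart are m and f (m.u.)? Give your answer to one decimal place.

20.6 m.u.

The two rarest classes, f m+ cv and f+ m cv+, are the double crossovers. Comparing them with the parentals, only the m allele has switched, so m is the middle locus and the order is f – m – cv.
Crossovers in the f–m interval produce the single-crossover classes f+ m cv and f m+ cv+ (123 + 89 = 212) plus the double crossovers (34).
RF(f–m) = (212 + 34) / 1192 = 246/1192 = 0.2064 → 20.6 m.u.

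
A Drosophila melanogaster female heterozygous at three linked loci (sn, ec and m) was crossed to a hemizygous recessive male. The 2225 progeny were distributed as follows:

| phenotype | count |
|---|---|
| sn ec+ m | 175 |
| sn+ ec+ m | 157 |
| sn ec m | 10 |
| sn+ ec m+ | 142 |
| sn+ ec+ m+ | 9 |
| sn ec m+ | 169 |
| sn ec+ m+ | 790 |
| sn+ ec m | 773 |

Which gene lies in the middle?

The two most frequent reciprocal classes, sn+ ec m and sn ec+ m+, are the parental types, so the F1 was sn+ ec m / sn ec+ m+.
The two rarest classes, sn ec m and sn+ ec+ m+, are the double crossovers. Comparing them with the parentals, only the sn allele has switched, so sn is the middle locus and the order is ec – sn – m.

sn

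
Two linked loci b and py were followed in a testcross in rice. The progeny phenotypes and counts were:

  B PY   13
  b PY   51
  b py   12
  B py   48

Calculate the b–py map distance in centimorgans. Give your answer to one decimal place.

20.2 centimorgans

The two most frequent classes, B py (48) and b PY (51), are the parental types, so the F1 was B py / b PY.
The recombinant classes are B PY and b py: 13 + 12 = 25.
Recombination frequency = 25/124 = 0.2016 ≈ 20.2%, i.e. 20.2 centimorgans.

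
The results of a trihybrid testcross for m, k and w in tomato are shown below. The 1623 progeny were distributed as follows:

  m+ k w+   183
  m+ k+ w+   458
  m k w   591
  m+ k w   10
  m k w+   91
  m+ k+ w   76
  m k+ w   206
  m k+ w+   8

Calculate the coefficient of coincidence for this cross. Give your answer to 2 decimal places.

The two most frequent reciprocal classes, m+ k+ w+ and m k w, are the parental types, so the F1 was m+ k+ w+ / m k w.
The two rarest classes, m k+ w+ and m+ k w, are the double crossovers. Comparing them with the parentals, only the m allele has switched, so m is the middle locus and the order is w – m – k.
w–m: (167 + 18)/1623 = 0.1140; m–k: (389 + 18)/1623 = 0.2508.
Expected DCO frequency = 0.1140 × 0.2508 ≈ 0.02859; observed = 18/1623 ≈ 0.01109.
Coefficient of coincidence = 0.01109/0.02859 ≈ 0.39.

0.39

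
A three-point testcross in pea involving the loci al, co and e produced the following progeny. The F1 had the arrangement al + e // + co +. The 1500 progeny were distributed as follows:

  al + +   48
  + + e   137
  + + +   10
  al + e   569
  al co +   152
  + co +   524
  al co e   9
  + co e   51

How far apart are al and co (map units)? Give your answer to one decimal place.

20.5 map units

The two rarest classes, al co e and + + +, are the double crossovers. Comparing them with the parentals, only the co allele has switched, so co is the middle locus and the order is al – co – e.
Crossovers in the al–co interval produce the single-crossover classes + + e and al co + (137 + 152 = 289) plus the double crossovers (19).
RF(al–co) = (289 + 19) / 1500 = 308/1500 = 0.2053 → 20.5 map units.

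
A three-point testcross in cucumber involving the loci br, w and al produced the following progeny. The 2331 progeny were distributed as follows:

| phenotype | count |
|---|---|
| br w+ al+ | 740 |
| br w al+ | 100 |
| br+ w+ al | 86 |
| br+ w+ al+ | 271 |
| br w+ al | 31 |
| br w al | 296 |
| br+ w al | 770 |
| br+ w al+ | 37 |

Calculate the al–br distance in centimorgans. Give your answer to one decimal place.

The two most frequent reciprocal classes, br+ w al and br w+ al+, are the parental types, so the F1 was br+ w al / br w+ al+.
The two rarest classes, br+ w al+ and br w+ al, are the double crossovers. Comparing them with the parentals, only the al allele has switched, so al is the middle locus and the order is w – al – br.
Crossovers in the al–br interval produce the single-crossover classes br w al and br+ w+ al+ (296 + 271 = 567) plus the double crossovers (68).
RF(al–br) = (567 + 68) / 2331 = 635/2331 = 0.2724 → 27.2 centimorgans.

27.2 centimorgans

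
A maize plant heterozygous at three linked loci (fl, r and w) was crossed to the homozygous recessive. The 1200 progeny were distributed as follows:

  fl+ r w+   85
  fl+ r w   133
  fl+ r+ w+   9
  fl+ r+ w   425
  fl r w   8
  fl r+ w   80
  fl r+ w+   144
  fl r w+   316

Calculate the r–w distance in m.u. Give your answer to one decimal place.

24.5 m.u.

The two most frequent reciprocal classes, fl r w+ and fl+ r+ w, are the parental types, so the F1 was fl r w+ / fl+ r+ w.
The two rarest classes, fl r w and fl+ r+ w+, are the double crossovers. Comparing them with the parentals, only the w allele has switched, so w is the middle locus and the order is fl – w – r.
Crossovers in the w–r interval produce the single-crossover classes fl r+ w+ and fl+ r w (144 + 133 = 277) plus the double crossovers (17).
RF(w–r) = (277 + 17) / 1200 = 294/1200 = 0.2450 → 24.5 m.u.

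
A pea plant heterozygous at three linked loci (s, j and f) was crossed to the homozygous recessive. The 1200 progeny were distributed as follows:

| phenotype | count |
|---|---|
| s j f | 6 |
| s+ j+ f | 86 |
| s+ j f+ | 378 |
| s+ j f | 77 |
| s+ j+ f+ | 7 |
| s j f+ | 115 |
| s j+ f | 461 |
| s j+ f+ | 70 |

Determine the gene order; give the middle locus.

j

The two most frequent reciprocal classes, s+ j f+ and s j+ f, are the parental types, so the F1 was s+ j f+ / s j+ f.
The two rarest classes, s+ j+ f+ and s j f, are the double crossovers. Comparing them with the parentals, only the j allele has switched, so j is the middle locus and the order is f – j – s.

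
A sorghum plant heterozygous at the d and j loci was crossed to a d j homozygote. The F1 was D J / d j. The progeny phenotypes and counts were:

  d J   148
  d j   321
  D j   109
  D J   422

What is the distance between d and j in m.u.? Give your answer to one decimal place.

25.7 m.u.

The recombinant classes are D j and d J: 109 + 148 = 257.
Recombination frequency = 257/1000 = 0.2570 ≈ 25.7%, i.e. 25.7 m.u.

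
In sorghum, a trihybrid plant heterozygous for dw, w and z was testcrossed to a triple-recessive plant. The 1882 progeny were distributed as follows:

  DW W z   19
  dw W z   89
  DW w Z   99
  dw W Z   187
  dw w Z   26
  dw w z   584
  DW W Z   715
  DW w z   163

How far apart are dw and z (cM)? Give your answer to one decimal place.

21.0 cM

The two most frequent reciprocal classes, dw w z and DW W Z, are the parental types, so the F1 was dw w z / DW W Z.
The two rarest classes, dw w Z and DW W z, are the double crossovers. Comparing them with the parentals, only the z allele has switched, so z is the middle locus and the order is dw – z – w.
Crossovers in the dw–z interval produce the single-crossover classes DW w z and dw W Z (163 + 187 = 350) plus the double crossovers (45).
RF(dw–z) = (350 + 45) / 1882 = 395/1882 = 0.2099 → 21.0 cM.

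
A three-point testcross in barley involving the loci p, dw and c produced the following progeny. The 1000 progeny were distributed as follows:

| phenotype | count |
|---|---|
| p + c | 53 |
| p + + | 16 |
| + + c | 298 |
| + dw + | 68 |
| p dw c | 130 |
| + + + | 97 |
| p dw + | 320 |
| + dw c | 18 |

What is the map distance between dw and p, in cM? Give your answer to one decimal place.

The two most frequent reciprocal classes, + + c and p dw +, are the parental types, so the F1 was + + c / p dw +.
The two rarest classes, + dw c and p + +, are the double crossovers. Comparing them with the parentals, only the dw allele has switched, so dw is the middle locus and the order is c – dw – p.
Crossovers in the dw–p interval produce the single-crossover classes p + c and + dw + (53 + 68 = 121) plus the double crossovers (34).
RF(dw–p) = (121 + 34) / 1000 = 155/1000 = 0.1550 → 15.5 cM.

15.5 cM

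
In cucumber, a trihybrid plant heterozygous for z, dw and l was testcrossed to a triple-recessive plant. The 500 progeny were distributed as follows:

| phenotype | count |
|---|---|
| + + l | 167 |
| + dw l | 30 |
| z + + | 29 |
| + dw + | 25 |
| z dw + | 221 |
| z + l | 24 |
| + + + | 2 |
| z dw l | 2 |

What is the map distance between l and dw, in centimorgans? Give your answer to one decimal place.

12.6 centimorgans

The two most frequent reciprocal classes, z dw + and + + l, are the parental types, so the F1 was z dw + / + + l.
The two rarest classes, z dw l and + + +, are the double crossovers. Comparing them with the parentals, only the l allele has switched, so l is the middle locus and the order is z – l – dw.
Crossovers in the l–dw interval produce the single-crossover classes z + + and + dw l (29 + 30 = 59) plus the double crossovers (4).
RF(l–dw) = (59 + 4) / 500 = 63/500 = 0.1260 → 12.6 centimorgans.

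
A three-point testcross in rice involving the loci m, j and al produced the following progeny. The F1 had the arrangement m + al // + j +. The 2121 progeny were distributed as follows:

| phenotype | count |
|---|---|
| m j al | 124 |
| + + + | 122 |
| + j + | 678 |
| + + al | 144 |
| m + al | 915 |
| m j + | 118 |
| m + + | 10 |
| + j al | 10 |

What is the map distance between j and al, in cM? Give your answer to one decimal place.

The two rarest classes, m + + and + j al, are the double crossovers. Comparing them with the parentals, only the al allele has switched, so al is the middle locus and the order is j – al – m.
Crossovers in the j–al interval produce the single-crossover classes m j al and + + + (124 + 122 = 246) plus the double crossovers (20).
RF(j–al) = (246 + 20) / 2121 = 266/2121 = 0.1254 → 12.5 cM.

12.5 cM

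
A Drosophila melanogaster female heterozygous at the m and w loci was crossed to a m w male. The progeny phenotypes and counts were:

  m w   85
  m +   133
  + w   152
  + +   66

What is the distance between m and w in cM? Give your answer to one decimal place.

34.6 cM

The two most frequent classes, + w (152) and m + (133), are the parental types, so the F1 was + w / m +.
The recombinant classes are + + and m w: 66 + 85 = 151.
Recombination frequency = 151/436 = 0.3463 ≈ 34.6%, i.e. 34.6 cM.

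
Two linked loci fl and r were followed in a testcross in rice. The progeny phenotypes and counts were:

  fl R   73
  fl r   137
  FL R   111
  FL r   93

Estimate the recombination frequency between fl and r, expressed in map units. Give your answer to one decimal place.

The two most frequent classes, FL R (111) and fl r (137), are the parental types, so the F1 was FL R / fl r.
The recombinant classes are FL r and fl R: 93 + 73 = 166.
Recombination frequency = 166/414 = 0.4010 ≈ 40.1%, i.e. 40.1 map units.

40.1 map units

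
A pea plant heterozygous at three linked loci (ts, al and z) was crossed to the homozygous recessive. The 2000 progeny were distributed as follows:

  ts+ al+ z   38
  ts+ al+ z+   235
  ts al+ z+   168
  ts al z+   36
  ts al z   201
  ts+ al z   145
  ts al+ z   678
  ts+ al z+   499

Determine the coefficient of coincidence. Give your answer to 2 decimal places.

The two most frequent reciprocal classes, ts+ al z+ and ts al+ z, are the parental types, so the F1 was ts+ al z+ / ts al+ z.
The two rarest classes, ts al z+ and ts+ al+ z, are the double crossovers. Comparing them with the parentals, only the ts allele has switched, so ts is the middle locus and the order is al – ts – z.
al–ts: (436 + 74)/2000 = 0.2550; ts–z: (313 + 74)/2000 = 0.1935.
Expected DCO frequency = 0.2550 × 0.1935 ≈ 0.04934; observed = 74/2000 ≈ 0.03700.
Coefficient of coincidence = 0.03700/0.04934 ≈ 0.75.

0.75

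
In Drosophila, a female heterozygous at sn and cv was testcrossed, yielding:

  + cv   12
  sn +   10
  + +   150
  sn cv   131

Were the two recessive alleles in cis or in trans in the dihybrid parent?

cis

The two most frequent classes are + + (150) and sn cv (131); these are the parental (non-recombinant) types.
So the F1 carried + + on one chromosome and sn cv on the other — the recessive alleles are on the same chromosome (cis / coupling).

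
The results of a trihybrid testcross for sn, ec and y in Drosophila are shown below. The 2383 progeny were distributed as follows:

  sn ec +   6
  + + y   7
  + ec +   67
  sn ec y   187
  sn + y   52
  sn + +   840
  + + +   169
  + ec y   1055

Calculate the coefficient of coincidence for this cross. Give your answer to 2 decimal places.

The two most frequent reciprocal classes, sn + + and + ec y, are the parental types, so the F1 was sn + + / + ec y.
The two rarest classes, sn ec + and + + y, are the double crossovers. Comparing them with the parentals, only the ec allele has switched, so ec is the middle locus and the order is y – ec – sn.
y–ec: (119 + 13)/2383 = 0.0554; ec–sn: (356 + 13)/2383 = 0.1548.
Expected DCO frequency = 0.0554 × 0.1548 ≈ 0.00858; observed = 13/2383 ≈ 0.00546.
Coefficient of coincidence = 0.00546/0.00858 ≈ 0.64.

0.64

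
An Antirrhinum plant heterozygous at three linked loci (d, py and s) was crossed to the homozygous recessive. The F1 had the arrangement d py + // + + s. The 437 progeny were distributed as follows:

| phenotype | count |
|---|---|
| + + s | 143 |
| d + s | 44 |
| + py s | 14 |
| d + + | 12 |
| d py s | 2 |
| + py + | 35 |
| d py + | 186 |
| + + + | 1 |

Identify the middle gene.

s

The two rarest classes, d py s and + + +, are the double crossovers. Comparing them with the parentals, only the s allele has switched, so s is the middle locus and the order is d – s – py.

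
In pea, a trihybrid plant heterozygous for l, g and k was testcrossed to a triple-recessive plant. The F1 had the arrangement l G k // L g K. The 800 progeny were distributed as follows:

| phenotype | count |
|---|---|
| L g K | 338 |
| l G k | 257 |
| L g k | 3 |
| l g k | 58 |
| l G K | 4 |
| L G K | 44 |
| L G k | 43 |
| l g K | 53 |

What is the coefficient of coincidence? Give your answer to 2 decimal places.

0.50

The two rarest classes, l G K and L g k, are the double crossovers. Comparing them with the parentals, only the k allele has switched, so k is the middle locus and the order is g – k – l.
g–k: (102 + 7)/800 = 0.1363; k–l: (96 + 7)/800 = 0.1288.
Expected DCO frequency = 0.1363 × 0.1288 ≈ 0.01756; observed = 7/800 ≈ 0.00875.
Coefficient of coincidence = 0.00875/0.01756 ≈ 0.50.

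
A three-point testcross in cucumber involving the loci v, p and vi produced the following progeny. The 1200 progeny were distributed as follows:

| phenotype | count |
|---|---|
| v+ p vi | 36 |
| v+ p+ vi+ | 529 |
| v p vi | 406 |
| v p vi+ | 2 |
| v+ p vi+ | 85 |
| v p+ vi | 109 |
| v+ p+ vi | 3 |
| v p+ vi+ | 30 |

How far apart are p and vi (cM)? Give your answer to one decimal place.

16.6 cM

The two most frequent reciprocal classes, v p vi and v+ p+ vi+, are the parental types, so the F1 was v p vi / v+ p+ vi+.
The two rarest classes, v p vi+ and v+ p+ vi, are the double crossovers. Comparing them with the parentals, only the vi allele has switched, so vi is the middle locus and the order is p – vi – v.
Crossovers in the p–vi interval produce the single-crossover classes v p+ vi and v+ p vi+ (109 + 85 = 194) plus the double crossovers (5).
RF(p–vi) = (194 + 5) / 1200 = 199/1200 = 0.1658 → 16.6 cM.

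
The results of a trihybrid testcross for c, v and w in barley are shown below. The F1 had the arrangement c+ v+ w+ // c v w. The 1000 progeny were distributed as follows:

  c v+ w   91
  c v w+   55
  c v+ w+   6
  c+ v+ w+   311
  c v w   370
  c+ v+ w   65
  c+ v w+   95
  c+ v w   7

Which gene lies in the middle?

The two rarest classes, c v+ w+ and c+ v w, are the double crossovers. Comparing them with the parentals, only the c allele has switched, so c is the middle locus and the order is v – c – w.

c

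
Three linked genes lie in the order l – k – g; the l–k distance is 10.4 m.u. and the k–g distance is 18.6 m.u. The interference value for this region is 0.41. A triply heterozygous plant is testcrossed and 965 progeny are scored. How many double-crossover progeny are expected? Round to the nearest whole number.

11

Map distances give recombination frequencies of 0.104 and 0.186 for the two intervals.
With interference 0.41 (so coincidence = 0.59), expected double-crossover frequency = 0.104 × 0.186 × 0.59 = 0.01141.
Expected number = 0.01141 × 965 = 11.01 ≈ 11.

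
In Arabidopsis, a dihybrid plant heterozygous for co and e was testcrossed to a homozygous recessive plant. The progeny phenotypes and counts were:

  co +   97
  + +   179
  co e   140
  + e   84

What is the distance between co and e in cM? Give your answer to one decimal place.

36.2 cM

The two most frequent classes, + + (179) and co e (140), are the parental types, so the F1 was + + / co e.
The recombinant classes are + e and co +: 84 + 97 = 181.
Recombination frequency = 181/500 = 0.3620 ≈ 36.2%, i.e. 36.2 cM.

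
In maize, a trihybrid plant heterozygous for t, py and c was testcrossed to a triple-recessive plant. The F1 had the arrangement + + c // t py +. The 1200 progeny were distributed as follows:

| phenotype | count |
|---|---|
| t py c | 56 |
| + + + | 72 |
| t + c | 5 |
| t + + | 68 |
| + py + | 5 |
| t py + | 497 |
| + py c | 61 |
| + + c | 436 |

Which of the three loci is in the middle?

The two rarest classes, t + c and + py +, are the double crossovers. Comparing them with the parentals, only the t allele has switched, so t is the middle locus and the order is py – t – c.

t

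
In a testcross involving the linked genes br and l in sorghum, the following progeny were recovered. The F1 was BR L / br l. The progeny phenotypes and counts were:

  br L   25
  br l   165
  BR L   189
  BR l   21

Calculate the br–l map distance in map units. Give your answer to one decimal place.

11.5 map units

The recombinant classes are BR l and br L: 21 + 25 = 46.
Recombination frequency = 46/400 = 0.1150 ≈ 11.5%, i.e. 11.5 map units.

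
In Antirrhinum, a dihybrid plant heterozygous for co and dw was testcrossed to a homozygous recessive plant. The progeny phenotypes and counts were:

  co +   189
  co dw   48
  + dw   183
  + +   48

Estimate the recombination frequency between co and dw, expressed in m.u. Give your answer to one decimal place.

20.5 m.u.

The two most frequent classes, + dw (183) and co + (189), are the parental types, so the F1 was + dw / co +.
The recombinant classes are + + and co dw: 48 + 48 = 96.
Recombination frequency = 96/468 = 0.2051 ≈ 20.5%, i.e. 20.5 m.u.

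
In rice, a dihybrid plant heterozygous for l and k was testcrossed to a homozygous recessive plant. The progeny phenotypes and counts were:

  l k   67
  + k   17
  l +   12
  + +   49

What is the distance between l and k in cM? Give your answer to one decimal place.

20.0 cM

The two most frequent classes, + + (49) and l k (67), are the parental types, so the F1 was + + / l k.
The recombinant classes are + k and l +: 17 + 12 = 29.
Recombination frequency = 29/145 = 0.2000 ≈ 20.0%, i.e. 20.0 cM.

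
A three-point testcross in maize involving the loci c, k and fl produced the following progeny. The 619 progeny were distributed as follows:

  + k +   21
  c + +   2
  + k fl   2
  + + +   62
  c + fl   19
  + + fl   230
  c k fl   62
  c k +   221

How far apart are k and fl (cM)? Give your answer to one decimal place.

20.7 cM

The two most frequent reciprocal classes, c k + and + + fl, are the parental types, so the F1 was c k + / + + fl.
The two rarest classes, c + + and + k fl, are the double crossovers. Comparing them with the parentals, only the k allele has switched, so k is the middle locus and the order is c – k – fl.
Crossovers in the k–fl interval produce the single-crossover classes c k fl and + + + (62 + 62 = 124) plus the double crossovers (4).
RF(k–fl) = (124 + 4) / 619 = 128/619 = 0.2068 → 20.7 cM.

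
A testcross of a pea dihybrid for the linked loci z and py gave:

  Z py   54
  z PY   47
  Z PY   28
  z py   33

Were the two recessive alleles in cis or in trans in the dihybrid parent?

The two most frequent classes are Z py (54) and z PY (47); these are the parental (non-recombinant) types.
So the F1 carried Z py on one chromosome and z PY on the other — the recessive alleles are on opposite chromosomes (trans / repulsion).

trans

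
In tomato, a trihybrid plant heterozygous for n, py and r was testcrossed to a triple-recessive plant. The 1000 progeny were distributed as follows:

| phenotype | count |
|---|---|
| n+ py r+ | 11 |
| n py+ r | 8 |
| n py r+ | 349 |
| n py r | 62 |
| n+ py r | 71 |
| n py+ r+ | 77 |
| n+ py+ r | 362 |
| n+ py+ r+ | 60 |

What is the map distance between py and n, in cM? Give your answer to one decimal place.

16.7 cM

The two most frequent reciprocal classes, n+ py+ r and n py r+, are the parental types, so the F1 was n+ py+ r / n py r+.
The two rarest classes, n py+ r and n+ py r+, are the double crossovers. Comparing them with the parentals, only the n allele has switched, so n is the middle locus and the order is r – n – py.
Crossovers in the n–py interval produce the single-crossover classes n+ py r and n py+ r+ (71 + 77 = 148) plus the double crossovers (19).
RF(n–py) = (148 + 19) / 1000 = 167/1000 = 0.1670 → 16.7 cM.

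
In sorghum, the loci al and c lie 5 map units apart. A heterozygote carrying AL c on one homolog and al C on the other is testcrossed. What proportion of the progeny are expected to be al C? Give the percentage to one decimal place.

A map distance of 5 map units corresponds to a recombination frequency of 0.050.
The F1 is AL c / al C, so al C is a parental gamete class with expected frequency (1 − r)/2 = 0.950/2 = 0.4750.
That is 0.4750 = 47.5% of the progeny.

47.5%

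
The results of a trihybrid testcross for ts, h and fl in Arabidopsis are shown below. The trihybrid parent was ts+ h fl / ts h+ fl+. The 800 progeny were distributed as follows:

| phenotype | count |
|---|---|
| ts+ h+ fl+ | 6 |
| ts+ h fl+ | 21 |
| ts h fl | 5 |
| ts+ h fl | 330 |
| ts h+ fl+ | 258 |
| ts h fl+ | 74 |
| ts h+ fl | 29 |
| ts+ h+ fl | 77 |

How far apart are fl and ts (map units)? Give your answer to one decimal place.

The two rarest classes, ts h fl and ts+ h+ fl+, are the double crossovers. Comparing them with the parentals, only the ts allele has switched, so ts is the middle locus and the order is fl – ts – h.
Crossovers in the fl–ts interval produce the single-crossover classes ts+ h fl+ and ts h+ fl (21 + 29 = 50) plus the double crossovers (11).
RF(fl–ts) = (50 + 11) / 800 = 61/800 = 0.0762 → 7.6 map units.

7.6 map units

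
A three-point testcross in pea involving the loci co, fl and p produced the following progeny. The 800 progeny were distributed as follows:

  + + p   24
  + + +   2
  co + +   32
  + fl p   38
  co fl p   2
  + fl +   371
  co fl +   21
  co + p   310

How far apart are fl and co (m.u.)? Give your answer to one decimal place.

The two most frequent reciprocal classes, co + p and + fl +, are the parental types, so the F1 was co + p / + fl +.
The two rarest classes, co fl p and + + +, are the double crossovers. Comparing them with the parentals, only the fl allele has switched, so fl is the middle locus and the order is co – fl – p.
Crossovers in the co–fl interval produce the single-crossover classes + + p and co fl + (24 + 21 = 45) plus the double crossovers (4).
RF(co–fl) = (45 + 4) / 800 = 49/800 = 0.0612 → 6.1 m.u.

6.1 m.u.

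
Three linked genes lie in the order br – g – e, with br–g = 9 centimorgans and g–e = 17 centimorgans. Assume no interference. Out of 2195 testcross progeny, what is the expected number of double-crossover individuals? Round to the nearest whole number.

Map distances give recombination frequencies of 0.090 and 0.170 for the two intervals.
With no interference, expected double-crossover frequency = 0.090 × 0.170 = 0.01530.
Expected number = 0.01530 × 2195 = 33.58 ≈ 34.

34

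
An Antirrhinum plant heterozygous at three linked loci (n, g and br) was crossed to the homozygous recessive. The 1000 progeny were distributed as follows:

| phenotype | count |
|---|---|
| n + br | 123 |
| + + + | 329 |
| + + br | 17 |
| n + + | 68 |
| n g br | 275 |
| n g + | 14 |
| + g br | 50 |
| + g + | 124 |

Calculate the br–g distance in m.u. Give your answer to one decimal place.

The two most frequent reciprocal classes, n g br and + + +, are the parental types, so the F1 was n g br / + + +.
The two rarest classes, n g + and + + br, are the double crossovers. Comparing them with the parentals, only the br allele has switched, so br is the middle locus and the order is g – br – n.
Crossovers in the g–br interval produce the single-crossover classes n + br and + g + (123 + 124 = 247) plus the double crossovers (31).
RF(g–br) = (247 + 31) / 1000 = 278/1000 = 0.2780 → 27.8 m.u.

27.8 m.u.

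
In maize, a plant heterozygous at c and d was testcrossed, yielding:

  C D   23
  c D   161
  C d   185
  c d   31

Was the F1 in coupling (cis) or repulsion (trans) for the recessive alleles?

trans

The two most frequent classes are C d (185) and c D (161); these are the parental (non-recombinant) types.
So the F1 carried C d on one chromosome and c D on the other — the recessive alleles are on opposite chromosomes (trans / repulsion).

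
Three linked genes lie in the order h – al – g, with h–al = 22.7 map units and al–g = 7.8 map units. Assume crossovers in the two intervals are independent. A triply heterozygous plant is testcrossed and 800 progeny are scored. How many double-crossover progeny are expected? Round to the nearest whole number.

Map distances give recombination frequencies of 0.227 and 0.078 for the two intervals.
With no interference, expected double-crossover frequency = 0.227 × 0.078 = 0.01771.
Expected number = 0.01771 × 800 = 14.16 ≈ 14.

14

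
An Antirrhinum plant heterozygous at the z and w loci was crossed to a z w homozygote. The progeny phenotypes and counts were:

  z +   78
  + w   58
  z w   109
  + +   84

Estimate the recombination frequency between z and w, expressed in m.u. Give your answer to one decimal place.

41.3 m.u.

The two most frequent classes, + + (84) and z w (109), are the parental types, so the F1 was + + / z w.
The recombinant classes are + w and z +: 58 + 78 = 136.
Recombination frequency = 136/329 = 0.4134 ≈ 41.3%, i.e. 41.3 m.u.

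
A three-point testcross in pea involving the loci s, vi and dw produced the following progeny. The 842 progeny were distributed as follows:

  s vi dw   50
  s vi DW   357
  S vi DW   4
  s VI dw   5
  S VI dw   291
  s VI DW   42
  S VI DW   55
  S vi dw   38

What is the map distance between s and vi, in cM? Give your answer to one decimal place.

10.6 cM

The two most frequent reciprocal classes, s vi DW and S VI dw, are the parental types, so the F1 was s vi DW / S VI dw.
The two rarest classes, S vi DW and s VI dw, are the double crossovers. Comparing them with the parentals, only the s allele has switched, so s is the middle locus and the order is vi – s – dw.
Crossovers in the vi–s interval produce the single-crossover classes s VI DW and S vi dw (42 + 38 = 80) plus the double crossovers (9).
RF(vi–s) = (80 + 9) / 842 = 89/842 = 0.1057 → 10.6 cM.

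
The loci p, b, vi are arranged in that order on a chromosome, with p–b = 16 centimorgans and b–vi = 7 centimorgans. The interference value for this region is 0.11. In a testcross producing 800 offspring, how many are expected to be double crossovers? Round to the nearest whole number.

Map distances give recombination frequencies of 0.160 and 0.070 for the two intervals.
With interference 0.11 (so coincidence = 0.89), expected double-crossover frequency = 0.160 × 0.070 × 0.89 = 0.00997.
Expected number = 0.00997 × 800 = 7.97 ≈ 8.

8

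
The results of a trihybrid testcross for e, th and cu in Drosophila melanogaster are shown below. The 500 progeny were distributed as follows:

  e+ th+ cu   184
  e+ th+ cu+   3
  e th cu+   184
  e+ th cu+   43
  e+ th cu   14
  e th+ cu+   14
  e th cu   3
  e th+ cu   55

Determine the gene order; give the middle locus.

The two most frequent reciprocal classes, e+ th+ cu and e th cu+, are the parental types, so the F1 was e+ th+ cu / e th cu+.
The two rarest classes, e+ th+ cu+ and e th cu, are the double crossovers. Comparing them with the parentals, only the cu allele has switched, so cu is the middle locus and the order is th – cu – e.

cu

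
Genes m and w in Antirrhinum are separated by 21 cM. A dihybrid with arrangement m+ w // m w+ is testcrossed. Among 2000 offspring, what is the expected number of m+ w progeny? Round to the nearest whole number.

A map distance of 21 cM corresponds to a recombination frequency of 0.210.
The F1 is m+ w / m w+, so m+ w is a parental gamete class with expected frequency (1 − r)/2 = 0.790/2 = 0.3950.
Expected number = 0.3950 × 2000 = 790.00 ≈ 790.

790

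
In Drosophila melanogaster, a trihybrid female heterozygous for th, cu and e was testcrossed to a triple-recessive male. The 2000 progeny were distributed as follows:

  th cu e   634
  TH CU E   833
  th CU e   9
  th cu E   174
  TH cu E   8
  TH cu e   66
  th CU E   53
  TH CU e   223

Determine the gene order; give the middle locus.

The two most frequent reciprocal classes, TH CU E and th cu e, are the parental types, so the F1 was TH CU E / th cu e.
The two rarest classes, TH cu E and th CU e, are the double crossovers. Comparing them with the parentals, only the cu allele has switched, so cu is the middle locus and the order is th – cu – e.

cu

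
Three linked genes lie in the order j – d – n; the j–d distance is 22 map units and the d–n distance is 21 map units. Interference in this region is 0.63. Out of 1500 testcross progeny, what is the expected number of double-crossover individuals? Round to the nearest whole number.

Map distances give recombination frequencies of 0.220 and 0.210 for the two intervals.
With interference 0.63 (so coincidence = 0.37), expected double-crossover frequency = 0.220 × 0.210 × 0.37 = 0.01709.
Expected number = 0.01709 × 1500 = 25.64 ≈ 26.

26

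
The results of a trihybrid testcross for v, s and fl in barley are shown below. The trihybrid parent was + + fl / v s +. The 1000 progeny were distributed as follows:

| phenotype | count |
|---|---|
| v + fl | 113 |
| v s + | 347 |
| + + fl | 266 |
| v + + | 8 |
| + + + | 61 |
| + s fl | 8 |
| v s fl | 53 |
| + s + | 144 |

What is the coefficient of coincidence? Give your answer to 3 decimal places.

0.451

The two rarest classes, + s fl and v + +, are the double crossovers. Comparing them with the parentals, only the s allele has switched, so s is the middle locus and the order is fl – s – v.
fl–s: (114 + 16)/1000 = 0.1300; s–v: (257 + 16)/1000 = 0.2730.
Expected DCO frequency = 0.1300 × 0.2730 ≈ 0.03549; observed = 16/1000 ≈ 0.01600.
Coefficient of coincidence = 0.01600/0.03549 ≈ 0.451.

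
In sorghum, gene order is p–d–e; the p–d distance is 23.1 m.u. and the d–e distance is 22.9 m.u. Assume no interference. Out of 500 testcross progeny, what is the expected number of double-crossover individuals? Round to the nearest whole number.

Map distances give recombination frequencies of 0.231 and 0.229 for the two intervals.
With no interference, expected double-crossover frequency = 0.231 × 0.229 = 0.05290.
Expected number = 0.05290 × 500 = 26.45 ≈ 26.

26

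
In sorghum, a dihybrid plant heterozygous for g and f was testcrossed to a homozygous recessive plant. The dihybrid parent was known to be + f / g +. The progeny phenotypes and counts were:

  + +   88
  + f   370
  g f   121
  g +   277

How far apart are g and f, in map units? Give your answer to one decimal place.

24.4 map units

The recombinant classes are + + and g f: 88 + 121 = 209.
Recombination frequency = 209/856 = 0.2442 ≈ 24.4%, i.e. 24.4 map units.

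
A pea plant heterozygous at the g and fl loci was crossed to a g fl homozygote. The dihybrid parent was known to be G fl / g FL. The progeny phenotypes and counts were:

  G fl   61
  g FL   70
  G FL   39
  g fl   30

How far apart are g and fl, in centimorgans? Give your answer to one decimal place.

The recombinant classes are G FL and g fl: 39 + 30 = 69.
Recombination frequency = 69/200 = 0.3450 ≈ 34.5%, i.e. 34.5 centimorgans.

34.5 centimorgans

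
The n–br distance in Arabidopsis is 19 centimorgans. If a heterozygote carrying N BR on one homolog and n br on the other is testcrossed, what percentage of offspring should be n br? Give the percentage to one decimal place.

40.5%

A map distance of 19 centimorgans corresponds to a recombination frequency of 0.190.
The F1 is N BR / n br, so n br is a parental gamete class with expected frequency (1 − r)/2 = 0.810/2 = 0.4050.
That is 0.4050 = 40.5% of the progeny.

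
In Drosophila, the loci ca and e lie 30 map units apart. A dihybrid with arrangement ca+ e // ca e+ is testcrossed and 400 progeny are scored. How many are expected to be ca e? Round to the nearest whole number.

A map distance of 30 map units corresponds to a recombination frequency of 0.300.
The F1 is ca+ e / ca e+, so ca e is a recombinant gamete class with expected frequency r/2 = 0.300/2 = 0.1500.
Expected number = 0.1500 × 400 = 60.00 ≈ 60.

60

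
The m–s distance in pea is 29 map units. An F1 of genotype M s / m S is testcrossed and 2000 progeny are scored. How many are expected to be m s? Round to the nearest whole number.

290

A map distance of 29 map units corresponds to a recombination frequency of 0.290.
The F1 is M s / m S, so m s is a recombinant gamete class with expected frequency r/2 = 0.290/2 = 0.1450.
Expected number = 0.1450 × 2000 = 290.00 ≈ 290.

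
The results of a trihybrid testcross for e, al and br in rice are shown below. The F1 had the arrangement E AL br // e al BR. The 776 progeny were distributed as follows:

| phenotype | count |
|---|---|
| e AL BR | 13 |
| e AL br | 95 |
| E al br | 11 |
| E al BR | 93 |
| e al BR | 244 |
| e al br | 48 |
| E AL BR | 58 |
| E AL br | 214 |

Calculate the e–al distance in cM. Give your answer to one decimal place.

The two rarest classes, E al br and e AL BR, are the double crossovers. Comparing them with the parentals, only the al allele has switched, so al is the middle locus and the order is e – al – br.
Crossovers in the e–al interval produce the single-crossover classes e AL br and E al BR (95 + 93 = 188) plus the double crossovers (24).
RF(e–al) = (188 + 24) / 776 = 212/776 = 0.2732 → 27.3 cM.

27.3 cM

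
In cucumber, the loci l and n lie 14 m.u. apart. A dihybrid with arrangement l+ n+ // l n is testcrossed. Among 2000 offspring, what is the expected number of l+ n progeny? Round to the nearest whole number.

140

A map distance of 14 m.u. corresponds to a recombination frequency of 0.140.
The F1 is l+ n+ / l n, so l+ n is a recombinant gamete class with expected frequency r/2 = 0.140/2 = 0.0700.
Expected number = 0.0700 × 2000 = 140.00 ≈ 140.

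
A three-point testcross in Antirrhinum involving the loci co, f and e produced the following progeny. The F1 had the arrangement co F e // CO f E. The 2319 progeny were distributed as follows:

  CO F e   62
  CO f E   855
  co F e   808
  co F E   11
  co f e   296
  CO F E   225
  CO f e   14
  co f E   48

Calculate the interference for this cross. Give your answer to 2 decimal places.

The two rarest classes, co F E and CO f e, are the double crossovers. Comparing them with the parentals, only the e allele has switched, so e is the middle locus and the order is co – e – f.
co–e: (110 + 25)/2319 = 0.0582; e–f: (521 + 25)/2319 = 0.2354.
Expected DCO frequency = 0.0582 × 0.2354 ≈ 0.01370; observed = 25/2319 ≈ 0.01078.
Coefficient of coincidence = 0.01078/0.01370 ≈ 0.79; interference = 1 − 0.79 = 0.21.

0.21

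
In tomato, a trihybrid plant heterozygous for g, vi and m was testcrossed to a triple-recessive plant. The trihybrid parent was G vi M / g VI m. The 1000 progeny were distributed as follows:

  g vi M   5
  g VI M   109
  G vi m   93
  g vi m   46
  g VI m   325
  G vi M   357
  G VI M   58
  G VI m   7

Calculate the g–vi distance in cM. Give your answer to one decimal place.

The two rarest classes, g vi M and G VI m, are the double crossovers. Comparing them with the parentals, only the g allele has switched, so g is the middle locus and the order is vi – g – m.
Crossovers in the vi–g interval produce the single-crossover classes G VI M and g vi m (58 + 46 = 104) plus the double crossovers (12).
RF(vi–g) = (104 + 12) / 1000 = 116/1000 = 0.1160 → 11.6 cM.

11.6 cM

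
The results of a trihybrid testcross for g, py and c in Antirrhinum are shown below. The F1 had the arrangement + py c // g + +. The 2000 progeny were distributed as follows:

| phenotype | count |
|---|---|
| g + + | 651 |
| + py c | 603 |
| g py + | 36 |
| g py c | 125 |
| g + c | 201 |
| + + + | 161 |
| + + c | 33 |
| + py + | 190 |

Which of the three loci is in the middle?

py

The two rarest classes, + + c and g py +, are the double crossovers. Comparing them with the parentals, only the py allele has switched, so py is the middle locus and the order is g – py – c.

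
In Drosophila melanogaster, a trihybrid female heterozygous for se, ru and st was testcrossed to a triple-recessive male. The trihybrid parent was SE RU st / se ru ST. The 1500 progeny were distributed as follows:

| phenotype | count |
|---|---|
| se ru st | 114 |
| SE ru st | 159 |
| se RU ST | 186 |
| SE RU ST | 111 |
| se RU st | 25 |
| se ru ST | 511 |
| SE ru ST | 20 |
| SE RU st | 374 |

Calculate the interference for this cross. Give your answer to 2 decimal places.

0.36

The two rarest classes, se RU st and SE ru ST, are the double crossovers. Comparing them with the parentals, only the se allele has switched, so se is the middle locus and the order is ru – se – st.
ru–se: (345 + 45)/1500 = 0.2600; se–st: (225 + 45)/1500 = 0.1800.
Expected DCO frequency = 0.2600 × 0.1800 ≈ 0.04680; observed = 45/1500 ≈ 0.03000.
Coefficient of coincidence = 0.03000/0.04680 ≈ 0.64; interference = 1 − 0.64 = 0.36.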